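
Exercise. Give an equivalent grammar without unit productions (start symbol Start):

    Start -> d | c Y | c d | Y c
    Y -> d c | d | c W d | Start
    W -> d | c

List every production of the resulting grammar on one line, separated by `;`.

Start -> d | c Y | c d | Y c; Y -> d | c Y | c d | Y c | d c | c W d; W -> d | c

Unit pairs: Y ⇒* {Start}.
For each unit pair (A, B), copy every non-unit production of B to A, then drop all unit productions.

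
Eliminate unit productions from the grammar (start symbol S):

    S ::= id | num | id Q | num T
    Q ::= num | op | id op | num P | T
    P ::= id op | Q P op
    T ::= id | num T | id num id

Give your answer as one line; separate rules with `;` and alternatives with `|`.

Unit pairs: Q ⇒* {T}.
Replace each nonterminal's rules with the union of the non-unit rules of every nonterminal it unit-derives.

S ::= id | num | id Q | num T; Q ::= num | op | id op | num P | id | num T | id num id; P ::= id op | Q P op; T ::= id | num T | id num id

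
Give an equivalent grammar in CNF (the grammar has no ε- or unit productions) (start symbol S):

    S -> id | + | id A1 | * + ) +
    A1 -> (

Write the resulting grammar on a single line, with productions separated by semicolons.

Introduce a nonterminal for each terminal appearing in a rule of length ≥ 2: X1 → id, X2 → *, X3 → +, X4 → ).
Binarize each right-hand side of length ≥ 3 by chaining fresh nonterminals (Y1, Y2, …): affected rules were S → X2 X3 X4 X3.

S -> id | + | X1 A1 | X2 Y1; A1 -> (; X1 -> id; X2 -> *; X3 -> +; X4 -> ); Y1 -> X3 Y2; Y2 -> X4 X3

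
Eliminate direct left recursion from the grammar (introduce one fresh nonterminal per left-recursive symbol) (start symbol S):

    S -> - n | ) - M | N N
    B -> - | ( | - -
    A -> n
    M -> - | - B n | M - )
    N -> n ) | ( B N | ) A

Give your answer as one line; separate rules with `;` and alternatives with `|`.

Directly left-recursive nonterminal: M.
For M: α = {- )}, β = {-, - B n}. Rewrite as M → β M' and M' → α M' | ε.

S -> - n | ) - M | N N; B -> - | ( | - -; A -> n; M -> - M' | - B n M'; N -> n ) | ( B N | ) A; M' -> - ) M' | ε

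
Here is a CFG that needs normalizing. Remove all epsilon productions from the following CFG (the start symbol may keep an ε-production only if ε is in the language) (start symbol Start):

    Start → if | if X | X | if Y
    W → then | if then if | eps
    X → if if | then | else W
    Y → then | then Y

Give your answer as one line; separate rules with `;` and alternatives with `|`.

Start → if | if X | X | if Y; W → then | if then if; X → if if | then | else W | else; Y → then | then Y

The nullable symbols are {W}.
ε ∉ L(G), so no ε-production is kept.
Add the nullable-subset variants: X → else W gives else W | else.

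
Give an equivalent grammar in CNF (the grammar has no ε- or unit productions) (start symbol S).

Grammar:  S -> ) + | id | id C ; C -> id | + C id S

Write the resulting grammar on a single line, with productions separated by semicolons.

S -> X1 X2 | id | X3 C; C -> id | X2 Y1; X1 -> ); X2 -> +; X3 -> id; Y1 -> C Y2; Y2 -> X3 S

Introduce a nonterminal for each terminal appearing in a rule of length ≥ 2: X1 → ), X2 → +, X3 → id.
Binarize each right-hand side of length ≥ 3 by chaining fresh nonterminals (Y1, Y2, …): affected rules were C → X2 C X3 S.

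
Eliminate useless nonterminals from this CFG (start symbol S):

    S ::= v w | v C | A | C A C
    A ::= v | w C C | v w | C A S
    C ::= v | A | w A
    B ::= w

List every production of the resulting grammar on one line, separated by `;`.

Generating nonterminals: {A, B, C, S}.
Reachable from S after that: {A, C, S}.
Removed useless symbols: {B} and every production mentioning them.

S ::= v w | v C | A | C A C; A ::= v | w C C | v w | C A S; C ::= v | A | w A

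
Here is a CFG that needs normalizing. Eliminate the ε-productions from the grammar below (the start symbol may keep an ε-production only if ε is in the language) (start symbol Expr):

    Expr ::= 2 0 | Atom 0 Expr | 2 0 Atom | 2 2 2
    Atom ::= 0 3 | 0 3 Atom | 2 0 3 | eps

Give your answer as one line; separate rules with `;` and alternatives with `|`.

Nullable set = {Atom}.
ε ∉ L(G), so no ε-production is kept.
Expand every rule over subsets of its nullable positions: Expr → Atom 0 Expr gives Atom 0 Expr | 0 Expr.

Expr ::= 2 0 | Atom 0 Expr | 0 Expr | 2 0 Atom | 2 2 2; Atom ::= 0 3 | 0 3 Atom | 2 0 3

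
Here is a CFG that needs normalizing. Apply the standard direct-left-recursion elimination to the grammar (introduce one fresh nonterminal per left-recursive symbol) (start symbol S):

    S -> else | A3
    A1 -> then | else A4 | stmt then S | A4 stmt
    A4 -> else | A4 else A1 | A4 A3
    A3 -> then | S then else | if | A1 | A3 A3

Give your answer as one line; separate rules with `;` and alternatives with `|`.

S -> else | A3; A1 -> then | else A4 | stmt then S | A4 stmt; A4 -> else A4'; A3 -> then A3' | S then else A3' | if A3' | A1 A3'; A4' -> else A1 A4' | A3 A4' | ε; A3' -> A3 A3' | ε

Left recursion appears on A4, A3.
For A4: α = {else A1, A3}, β = {else}. Rewrite as A4 → β A4' and A4' → α A4' | ε.
For A3: α = {A3}, β = {then, S then else, if, A1}. Rewrite as A3 → β A3' and A3' → α A3' | ε.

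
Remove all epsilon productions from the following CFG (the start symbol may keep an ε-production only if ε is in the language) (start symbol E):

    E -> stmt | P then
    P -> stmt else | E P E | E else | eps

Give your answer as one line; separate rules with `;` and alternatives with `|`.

Nullable set = {P}.
ε ∉ L(G), so no ε-production is kept.
Add the nullable-subset variants: E → P then gives P then | then. P → E P E gives E P E | E E.

E -> stmt | P then | then; P -> stmt else | E P E | E E | E else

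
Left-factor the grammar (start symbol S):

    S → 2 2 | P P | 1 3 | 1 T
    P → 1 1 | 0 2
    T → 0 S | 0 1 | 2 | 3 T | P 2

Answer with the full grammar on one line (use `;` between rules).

S → 2 2 | P P | 1 S'; P → 1 1 | 0 2; T → 2 | 3 T | P 2 | 0 T'; S' → 3 | T; T' → S | 1

S has alternatives sharing prefix '1': factor to S → 1 S' with S' → 3 | T.
T has alternatives sharing prefix '0': factor to T → 0 T' with T' → S | 1.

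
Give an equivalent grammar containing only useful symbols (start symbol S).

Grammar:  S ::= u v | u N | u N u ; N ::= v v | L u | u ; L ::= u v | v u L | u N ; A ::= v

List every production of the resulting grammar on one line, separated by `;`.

Generating nonterminals: {A, L, N, S}.
Reachable from S after that: {L, N, S}.
Removed useless symbols: {A} and every production mentioning them.

S ::= u v | u N | u N u; N ::= v v | L u | u; L ::= u v | v u L | u N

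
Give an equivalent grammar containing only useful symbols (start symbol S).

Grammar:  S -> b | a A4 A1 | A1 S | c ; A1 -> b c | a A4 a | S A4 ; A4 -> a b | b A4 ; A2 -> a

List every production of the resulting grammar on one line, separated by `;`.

Generating nonterminals: {A1, A2, A4, S}.
Reachable from S after that: {A1, A4, S}.
Removed useless symbols: {A2} and every production mentioning them.

S -> b | a A4 A1 | A1 S | c; A1 -> b c | a A4 a | S A4; A4 -> a b | b A4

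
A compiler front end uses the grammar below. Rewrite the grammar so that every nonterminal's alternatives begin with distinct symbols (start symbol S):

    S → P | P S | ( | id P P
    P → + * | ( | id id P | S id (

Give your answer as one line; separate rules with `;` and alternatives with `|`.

S has alternatives sharing prefix 'P': factor to S → P S' with S' → ε | S.

S → ( | id P P | P S'; P → + * | ( | id id P | S id (; S' → ε | S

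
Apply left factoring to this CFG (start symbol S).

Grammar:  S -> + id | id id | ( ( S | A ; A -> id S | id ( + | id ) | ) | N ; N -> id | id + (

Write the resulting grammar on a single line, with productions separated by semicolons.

A has alternatives sharing prefix 'id': factor to A → id A' with A' → S | ( + | ).
N has alternatives sharing prefix 'id': factor to N → id N' with N' → ε | + (.

S -> + id | id id | ( ( S | A; A -> ) | N | id A'; N -> id N'; A' -> S | ( + | ); N' -> epsilon | + (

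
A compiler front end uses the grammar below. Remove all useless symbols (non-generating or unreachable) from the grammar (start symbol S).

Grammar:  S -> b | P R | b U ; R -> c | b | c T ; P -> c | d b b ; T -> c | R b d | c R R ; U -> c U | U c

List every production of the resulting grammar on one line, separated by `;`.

S -> b | P R; R -> c | b | c T; P -> c | d b b; T -> c | R b d | c R R

Generating nonterminals: {P, R, S, T}.
Reachable from S after that: {P, R, S, T}.
Removed useless symbols: {U} and every production mentioning them.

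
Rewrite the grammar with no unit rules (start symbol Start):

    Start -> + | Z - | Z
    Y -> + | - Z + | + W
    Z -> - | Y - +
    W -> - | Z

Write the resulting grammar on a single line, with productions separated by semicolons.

Start -> - | Y - + | + | Z -; Y -> + | - Z + | + W; Z -> - | Y - +; W -> - | Y - +

Unit pairs: Start ⇒* {Z}; W ⇒* {Z}.
For every A with A ⇒* B via unit rules, add B's non-unit alternatives to A; then delete every rule of the form X → Y.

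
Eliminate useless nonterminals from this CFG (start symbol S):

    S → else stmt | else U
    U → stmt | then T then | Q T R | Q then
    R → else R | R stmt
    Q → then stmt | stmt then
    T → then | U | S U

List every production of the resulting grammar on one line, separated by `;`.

S → else stmt | else U; U → stmt | then T then | Q then; Q → then stmt | stmt then; T → then | U | S U

Generating nonterminals: {Q, S, T, U}.
Reachable from S after that: {Q, S, T, U}.
Removed useless symbols: {R} and every production mentioning them.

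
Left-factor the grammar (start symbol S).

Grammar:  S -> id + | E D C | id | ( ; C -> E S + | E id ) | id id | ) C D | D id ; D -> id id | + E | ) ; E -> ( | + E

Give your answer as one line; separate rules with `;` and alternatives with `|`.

S -> E D C | ( | id S'; C -> id id | ) C D | D id | E C'; D -> id id | + E | ); E -> ( | + E; S' -> + | ε; C' -> S + | id )

S has alternatives sharing prefix 'id': factor to S → id S' with S' → + | ε.
C has alternatives sharing prefix 'E': factor to C → E C' with C' → S + | id ).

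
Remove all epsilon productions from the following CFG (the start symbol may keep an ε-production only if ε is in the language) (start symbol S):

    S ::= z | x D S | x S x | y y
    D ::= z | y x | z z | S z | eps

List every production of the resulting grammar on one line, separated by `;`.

S ::= z | x D S | x S | x S x | y y; D ::= z | y x | z z | S z

The nullable symbols are {D}.
ε ∉ L(G), so no ε-production is kept.
Add the nullable-subset variants: S → x D S gives x D S | x S.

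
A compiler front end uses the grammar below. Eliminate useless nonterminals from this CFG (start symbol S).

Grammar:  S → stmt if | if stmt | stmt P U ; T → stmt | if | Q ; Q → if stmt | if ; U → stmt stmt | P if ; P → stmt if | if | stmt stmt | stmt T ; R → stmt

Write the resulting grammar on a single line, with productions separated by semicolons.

S → stmt if | if stmt | stmt P U; T → stmt | if | Q; Q → if stmt | if; U → stmt stmt | P if; P → stmt if | if | stmt stmt | stmt T

Generating nonterminals: {P, Q, R, S, T, U}.
Reachable from S after that: {P, Q, S, T, U}.
Removed useless symbols: {R} and every production mentioning them.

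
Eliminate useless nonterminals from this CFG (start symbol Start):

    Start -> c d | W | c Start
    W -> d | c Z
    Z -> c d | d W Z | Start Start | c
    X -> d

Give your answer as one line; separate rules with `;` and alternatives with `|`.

Start -> c d | W | c Start; W -> d | c Z; Z -> c d | d W Z | Start Start | c

Generating nonterminals: {Start, W, X, Z}.
Reachable from Start after that: {Start, W, Z}.
Removed useless symbols: {X} and every production mentioning them.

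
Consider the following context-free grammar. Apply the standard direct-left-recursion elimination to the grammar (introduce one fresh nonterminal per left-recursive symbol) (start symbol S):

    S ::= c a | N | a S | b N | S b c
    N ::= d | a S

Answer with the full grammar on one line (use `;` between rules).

S ::= c a S' | N S' | a S S' | b N S'; N ::= d | a S; S' ::= b c S' | ε

Left recursion appears on S.
For S: α = {b c}, β = {c a, N, a S, b N}. Rewrite as S → β S' and S' → α S' | ε.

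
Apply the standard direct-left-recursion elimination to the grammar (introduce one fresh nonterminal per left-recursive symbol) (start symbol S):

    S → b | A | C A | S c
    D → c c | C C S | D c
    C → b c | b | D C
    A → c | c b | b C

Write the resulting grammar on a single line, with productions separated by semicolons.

S → b S' | A S' | C A S'; D → c c D' | C C S D'; C → b c | b | D C; A → c | c b | b C; S' → c S' | epsilon; D' → c D' | epsilon

S, D are directly left-recursive.
For S: α = {c}, β = {b, A, C A}. Rewrite as S → β S' and S' → α S' | ε.
For D: α = {c}, β = {c c, C C S}. Rewrite as D → β D' and D' → α D' | ε.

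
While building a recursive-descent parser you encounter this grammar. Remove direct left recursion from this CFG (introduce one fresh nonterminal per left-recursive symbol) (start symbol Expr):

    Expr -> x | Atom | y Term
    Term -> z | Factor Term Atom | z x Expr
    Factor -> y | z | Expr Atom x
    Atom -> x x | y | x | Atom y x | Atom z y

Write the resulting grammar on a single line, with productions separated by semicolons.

Expr -> x | Atom | y Term; Term -> z | Factor Term Atom | z x Expr; Factor -> y | z | Expr Atom x; Atom -> x x Atom1 | y Atom1 | x Atom1; Atom1 -> y x Atom1 | z y Atom1 | ε

Left recursion appears on Atom.
For Atom: α = {y x, z y}, β = {x x, y, x}. Rewrite as Atom → β Atom1 and Atom1 → α Atom1 | ε.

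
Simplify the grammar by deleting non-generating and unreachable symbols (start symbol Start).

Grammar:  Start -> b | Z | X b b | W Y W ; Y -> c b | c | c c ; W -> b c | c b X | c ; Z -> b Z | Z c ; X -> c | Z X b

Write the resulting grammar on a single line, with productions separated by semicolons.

Generating nonterminals: {Start, W, X, Y}.
Reachable from Start after that: {Start, W, X, Y}.
Removed useless symbols: {Z} and every production mentioning them.

Start -> b | X b b | W Y W; Y -> c b | c | c c; W -> b c | c b X | c; X -> c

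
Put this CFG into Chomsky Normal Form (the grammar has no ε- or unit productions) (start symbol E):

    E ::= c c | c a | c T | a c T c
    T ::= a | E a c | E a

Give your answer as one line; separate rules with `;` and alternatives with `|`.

Introduce a nonterminal for each terminal appearing in a rule of length ≥ 2: X1 → c, X2 → a.
Binarize each right-hand side of length ≥ 3 by chaining fresh nonterminals (Y1, Y2, …): affected rules were E → X2 X1 T X1; T → E X2 X1.

E ::= X1 X1 | X1 X2 | X1 T | X2 Y1; T ::= a | E Y3 | E X2; X1 ::= c; X2 ::= a; Y1 ::= X1 Y2; Y2 ::= T X1; Y3 ::= X2 X1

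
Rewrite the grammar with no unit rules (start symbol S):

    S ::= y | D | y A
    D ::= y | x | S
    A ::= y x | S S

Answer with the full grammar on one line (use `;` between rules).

Unit pairs: D ⇒* {S}; S ⇒* {D}.
For each unit pair (A, B), copy every non-unit production of B to A, then drop all unit productions.

S ::= y | x | y A; D ::= y | y A | x; A ::= y x | S S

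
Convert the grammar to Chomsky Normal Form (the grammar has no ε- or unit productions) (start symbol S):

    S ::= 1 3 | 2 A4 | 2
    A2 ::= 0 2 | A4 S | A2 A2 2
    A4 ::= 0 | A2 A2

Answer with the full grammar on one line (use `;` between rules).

Introduce a nonterminal for each terminal appearing in a rule of length ≥ 2: X1 → 1, X2 → 3, X3 → 2, X4 → 0.
Binarize each right-hand side of length ≥ 3 by chaining fresh nonterminals (Y1, Y2, …): affected rules were A2 → A2 A2 X3.

S ::= X1 X2 | X3 A4 | 2; A2 ::= X4 X3 | A4 S | A2 Y1; A4 ::= 0 | A2 A2; X1 ::= 1; X2 ::= 3; X3 ::= 2; X4 ::= 0; Y1 ::= A2 X3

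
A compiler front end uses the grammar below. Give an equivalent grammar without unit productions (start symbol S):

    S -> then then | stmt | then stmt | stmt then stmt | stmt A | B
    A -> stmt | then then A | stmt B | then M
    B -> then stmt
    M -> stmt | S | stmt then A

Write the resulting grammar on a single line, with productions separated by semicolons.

Unit pairs: M ⇒* {B, S}; S ⇒* {B}.
For each unit pair (A, B), copy every non-unit production of B to A, then drop all unit productions.

S -> then stmt | then then | stmt | stmt then stmt | stmt A; A -> stmt | then then A | stmt B | then M; B -> then stmt; M -> then stmt | then then | stmt | stmt then stmt | stmt A | stmt then A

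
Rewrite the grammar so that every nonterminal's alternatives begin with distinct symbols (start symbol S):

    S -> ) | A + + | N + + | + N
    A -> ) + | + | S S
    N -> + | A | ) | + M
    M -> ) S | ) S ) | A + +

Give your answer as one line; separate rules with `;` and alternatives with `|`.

S -> ) | A + + | N + + | + N; A -> ) + | + | S S; N -> A | ) | + N'; M -> A + + | ) S M'; N' -> ε | M; M' -> ε | )

N has alternatives sharing prefix '+': factor to N → + N' with N' → ε | M.
M has alternatives sharing prefix ') S': factor to M → ) S M' with M' → ε | ).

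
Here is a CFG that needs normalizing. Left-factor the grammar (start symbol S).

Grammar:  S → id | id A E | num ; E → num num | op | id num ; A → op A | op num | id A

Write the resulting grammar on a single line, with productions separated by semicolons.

S has alternatives sharing prefix 'id': factor to S → id S' with S' → ε | A E.
A has alternatives sharing prefix 'op': factor to A → op A' with A' → A | num.

S → num | id S'; E → num num | op | id num; A → id A | op A'; S' → ε | A E; A' → A | num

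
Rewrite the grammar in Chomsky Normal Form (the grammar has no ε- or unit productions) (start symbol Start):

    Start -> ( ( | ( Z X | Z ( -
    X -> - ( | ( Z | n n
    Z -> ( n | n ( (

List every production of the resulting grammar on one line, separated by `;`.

Introduce a nonterminal for each terminal appearing in a rule of length ≥ 2: X1 → (, X2 → -, X3 → n.
Binarize each right-hand side of length ≥ 3 by chaining fresh nonterminals (Y1, Y2, …): affected rules were Start → X1 Z X; Start → Z X1 X2; Z → X3 X1 X1.

Start -> X1 X1 | X1 Y1 | Z Y2; X -> X2 X1 | X1 Z | X3 X3; Z -> X1 X3 | X3 Y3; X1 -> (; X2 -> -; X3 -> n; Y1 -> Z X; Y2 -> X1 X2; Y3 -> X1 X1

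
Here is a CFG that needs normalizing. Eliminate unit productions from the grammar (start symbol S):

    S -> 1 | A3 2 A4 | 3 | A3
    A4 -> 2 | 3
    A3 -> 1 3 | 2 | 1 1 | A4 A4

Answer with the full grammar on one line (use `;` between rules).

Unit pairs: S ⇒* {A3}.
For every A with A ⇒* B via unit rules, add B's non-unit alternatives to A; then delete every rule of the form X → Y.

S -> 1 | A3 2 A4 | 3 | 1 3 | 2 | 1 1 | A4 A4; A4 -> 2 | 3; A3 -> 1 3 | 2 | 1 1 | A4 A4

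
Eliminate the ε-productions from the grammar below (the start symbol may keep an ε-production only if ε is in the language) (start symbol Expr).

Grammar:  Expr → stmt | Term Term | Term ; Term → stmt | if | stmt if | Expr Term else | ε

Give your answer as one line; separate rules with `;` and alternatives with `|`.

Nullable nonterminals: {Expr, Term}.
ε ∈ L(G) since Expr is nullable, so keep Expr → ε.
For each production, add variants omitting each subset of nullable occurrences: Expr → Term Term gives Term Term | Term. Term → Expr Term else gives Expr Term else | Expr else | Term else | else.

Expr → stmt | Term Term | Term | ε; Term → stmt | if | stmt if | Expr Term else | Expr else | Term else | else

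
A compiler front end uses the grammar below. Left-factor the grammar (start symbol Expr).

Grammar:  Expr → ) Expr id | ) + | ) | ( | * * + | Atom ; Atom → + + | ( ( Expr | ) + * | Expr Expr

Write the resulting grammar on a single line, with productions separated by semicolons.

Expr has alternatives sharing prefix ')': factor to Expr → ) Expr1 with Expr1 → Expr id | + | ε.

Expr → ( | * * + | Atom | ) Expr1; Atom → + + | ( ( Expr | ) + * | Expr Expr; Expr1 → Expr id | + | ε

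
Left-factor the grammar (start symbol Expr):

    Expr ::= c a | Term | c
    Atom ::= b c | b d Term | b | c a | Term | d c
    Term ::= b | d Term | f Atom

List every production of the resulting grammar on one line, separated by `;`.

Expr ::= Term | c Expr1; Atom ::= c a | Term | d c | b Atom1; Term ::= b | d Term | f Atom; Expr1 ::= a | ε; Atom1 ::= c | d Term | ε

Expr has alternatives sharing prefix 'c': factor to Expr → c Expr1 with Expr1 → a | ε.
Atom has alternatives sharing prefix 'b': factor to Atom → b Atom1 with Atom1 → c | d Term | ε.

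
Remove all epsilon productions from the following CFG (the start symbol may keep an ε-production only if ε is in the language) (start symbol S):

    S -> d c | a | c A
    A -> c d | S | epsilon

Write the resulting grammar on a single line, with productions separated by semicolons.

Nullable nonterminals: {A}.
ε ∉ L(G), so no ε-production is kept.
Add the nullable-subset variants: S → c A gives c A | c.

S -> d c | a | c A | c; A -> c d | S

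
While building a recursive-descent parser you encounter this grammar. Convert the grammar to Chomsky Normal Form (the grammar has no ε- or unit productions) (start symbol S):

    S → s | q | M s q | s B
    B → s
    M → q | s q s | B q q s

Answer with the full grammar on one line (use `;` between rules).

Introduce a nonterminal for each terminal appearing in a rule of length ≥ 2: X1 → s, X2 → q.
Binarize each right-hand side of length ≥ 3 by chaining fresh nonterminals (Y1, Y2, …): affected rules were S → M X1 X2; M → X1 X2 X1; M → B X2 X2 X1.

S → s | q | M Y1 | X1 B; B → s; M → q | X1 Y2 | B Y3; X1 → s; X2 → q; Y1 → X1 X2; Y2 → X2 X1; Y3 → X2 Y4; Y4 → X2 X1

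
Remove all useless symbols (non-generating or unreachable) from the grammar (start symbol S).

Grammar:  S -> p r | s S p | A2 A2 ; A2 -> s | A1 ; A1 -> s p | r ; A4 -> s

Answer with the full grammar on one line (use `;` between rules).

S -> p r | s S p | A2 A2; A2 -> s | A1; A1 -> s p | r

Generating nonterminals: {A1, A2, A4, S}.
Reachable from S after that: {A1, A2, S}.
Removed useless symbols: {A4} and every production mentioning them.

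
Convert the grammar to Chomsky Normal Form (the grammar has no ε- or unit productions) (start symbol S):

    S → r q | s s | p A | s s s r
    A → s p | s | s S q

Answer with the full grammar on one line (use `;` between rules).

Introduce a nonterminal for each terminal appearing in a rule of length ≥ 2: X1 → r, X2 → q, X3 → s, X4 → p.
Binarize each right-hand side of length ≥ 3 by chaining fresh nonterminals (Y1, Y2, …): affected rules were S → X3 X3 X3 X1; A → X3 S X2.

S → X1 X2 | X3 X3 | X4 A | X3 Y1; A → X3 X4 | s | X3 Y3; X1 → r; X2 → q; X3 → s; X4 → p; Y1 → X3 Y2; Y2 → X3 X1; Y3 → S X2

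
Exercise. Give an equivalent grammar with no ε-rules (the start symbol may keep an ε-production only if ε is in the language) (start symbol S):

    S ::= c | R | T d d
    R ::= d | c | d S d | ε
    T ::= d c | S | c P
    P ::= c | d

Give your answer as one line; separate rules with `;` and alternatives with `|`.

S ::= c | R | T d d | d d | ε; R ::= d | c | d S d | d d; T ::= d c | S | c P; P ::= c | d

The nullable symbols are {R, S, T}.
ε ∈ L(G) since S is nullable, so keep S → ε.
For each production, add variants omitting each subset of nullable occurrences: S → T d d gives T d d | d d. R → d S d gives d S d | d d.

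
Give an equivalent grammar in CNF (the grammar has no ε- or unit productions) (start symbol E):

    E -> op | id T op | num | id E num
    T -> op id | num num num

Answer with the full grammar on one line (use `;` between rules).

Introduce a nonterminal for each terminal appearing in a rule of length ≥ 2: X1 → id, X2 → op, X3 → num.
Binarize each right-hand side of length ≥ 3 by chaining fresh nonterminals (Y1, Y2, …): affected rules were E → X1 T X2; E → X1 E X3; T → X3 X3 X3.

E -> op | X1 Y1 | num | X1 Y2; T -> X2 X1 | X3 Y3; X1 -> id; X2 -> op; X3 -> num; Y1 -> T X2; Y2 -> E X3; Y3 -> X3 X3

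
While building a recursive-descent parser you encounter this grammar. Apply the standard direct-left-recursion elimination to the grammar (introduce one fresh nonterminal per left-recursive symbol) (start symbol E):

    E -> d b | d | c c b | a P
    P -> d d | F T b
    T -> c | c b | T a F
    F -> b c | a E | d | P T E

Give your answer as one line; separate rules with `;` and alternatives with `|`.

Left recursion appears on T.
For T: α = {a F}, β = {c, c b}. Rewrite as T → β T' and T' → α T' | ε.

E -> d b | d | c c b | a P; P -> d d | F T b; T -> c T' | c b T'; F -> b c | a E | d | P T E; T' -> a F T' | ε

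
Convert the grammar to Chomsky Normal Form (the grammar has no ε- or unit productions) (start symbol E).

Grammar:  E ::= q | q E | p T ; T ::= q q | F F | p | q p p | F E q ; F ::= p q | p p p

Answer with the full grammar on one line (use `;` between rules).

E ::= q | X1 E | X2 T; T ::= X1 X1 | F F | p | X1 Y1 | F Y2; F ::= X2 X1 | X2 Y3; X1 ::= q; X2 ::= p; Y1 ::= X2 X2; Y2 ::= E X1; Y3 ::= X2 X2

Introduce a nonterminal for each terminal appearing in a rule of length ≥ 2: X1 → q, X2 → p.
Binarize each right-hand side of length ≥ 3 by chaining fresh nonterminals (Y1, Y2, …): affected rules were T → X1 X2 X2; T → F E X1; F → X2 X2 X2.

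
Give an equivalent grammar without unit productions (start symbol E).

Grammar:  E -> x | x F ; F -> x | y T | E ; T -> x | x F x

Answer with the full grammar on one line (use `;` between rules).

E -> x | x F; F -> x | x F | y T; T -> x | x F x

Unit pairs: F ⇒* {E}.
Replace each nonterminal's rules with the union of the non-unit rules of every nonterminal it unit-derives.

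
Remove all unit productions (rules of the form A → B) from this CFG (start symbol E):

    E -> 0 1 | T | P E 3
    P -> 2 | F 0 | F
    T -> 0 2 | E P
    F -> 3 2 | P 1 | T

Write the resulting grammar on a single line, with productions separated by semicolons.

E -> 0 1 | P E 3 | 0 2 | E P; P -> 3 2 | P 1 | 2 | F 0 | 0 2 | E P; T -> 0 2 | E P; F -> 3 2 | P 1 | 0 2 | E P

Unit pairs: E ⇒* {T}; F ⇒* {T}; P ⇒* {F, T}.
For every A with A ⇒* B via unit rules, add B's non-unit alternatives to A; then delete every rule of the form X → Y.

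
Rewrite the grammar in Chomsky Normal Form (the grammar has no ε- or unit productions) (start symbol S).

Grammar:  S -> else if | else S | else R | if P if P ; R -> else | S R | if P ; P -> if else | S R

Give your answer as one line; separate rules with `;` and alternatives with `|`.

S -> X1 X2 | X1 S | X1 R | X2 Y1; R -> else | S R | X2 P; P -> X2 X1 | S R; X1 -> else; X2 -> if; Y1 -> P Y2; Y2 -> X2 P

Introduce a nonterminal for each terminal appearing in a rule of length ≥ 2: X1 → else, X2 → if.
Binarize each right-hand side of length ≥ 3 by chaining fresh nonterminals (Y1, Y2, …): affected rules were S → X2 P X2 P.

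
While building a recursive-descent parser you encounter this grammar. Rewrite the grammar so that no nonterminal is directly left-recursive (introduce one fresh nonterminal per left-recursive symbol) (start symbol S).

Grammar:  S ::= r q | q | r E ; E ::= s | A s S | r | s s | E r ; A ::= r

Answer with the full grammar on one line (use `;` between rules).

Left recursion appears on E.
For E: α = {r}, β = {s, A s S, r, s s}. Rewrite as E → β E' and E' → α E' | ε.

S ::= r q | q | r E; E ::= s E' | A s S E' | r E' | s s E'; A ::= r; E' ::= r E' | ε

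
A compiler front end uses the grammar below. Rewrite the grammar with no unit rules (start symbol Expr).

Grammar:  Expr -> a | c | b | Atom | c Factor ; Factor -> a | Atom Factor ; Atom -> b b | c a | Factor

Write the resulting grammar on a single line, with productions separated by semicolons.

Unit pairs: Atom ⇒* {Factor}; Expr ⇒* {Atom, Factor}.
Replace each nonterminal's rules with the union of the non-unit rules of every nonterminal it unit-derives.

Expr -> b b | c a | a | Atom Factor | c | b | c Factor; Factor -> a | Atom Factor; Atom -> b b | c a | a | Atom Factor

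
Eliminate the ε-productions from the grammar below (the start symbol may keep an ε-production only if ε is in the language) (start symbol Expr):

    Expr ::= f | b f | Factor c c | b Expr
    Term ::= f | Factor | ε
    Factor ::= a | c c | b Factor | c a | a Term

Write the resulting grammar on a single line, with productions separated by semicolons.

The nullable symbols are {Term}.
ε ∉ L(G), so no ε-production is kept.

Expr ::= f | b f | Factor c c | b Expr; Term ::= f | Factor; Factor ::= a | c c | b Factor | c a | a Term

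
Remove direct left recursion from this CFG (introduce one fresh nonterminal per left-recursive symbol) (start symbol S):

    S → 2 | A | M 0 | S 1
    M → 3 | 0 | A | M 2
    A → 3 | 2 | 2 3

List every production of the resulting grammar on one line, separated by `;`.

Left recursion appears on S, M.
For S: α = {1}, β = {2, A, M 0}. Rewrite as S → β S' and S' → α S' | ε.
For M: α = {2}, β = {3, 0, A}. Rewrite as M → β M' and M' → α M' | ε.

S → 2 S' | A S' | M 0 S'; M → 3 M' | 0 M' | A M'; A → 3 | 2 | 2 3; S' → 1 S' | epsilon; M' → 2 M' | epsilon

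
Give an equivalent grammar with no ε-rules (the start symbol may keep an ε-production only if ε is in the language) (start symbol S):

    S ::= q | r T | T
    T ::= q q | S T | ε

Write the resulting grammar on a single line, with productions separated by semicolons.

S ::= q | r T | r | T | ε; T ::= q q | S T | S

Nullable set = {S, T}.
ε ∈ L(G) since S is nullable, so keep S → ε.
Expand every rule over subsets of its nullable positions: S → r T gives r T | r. T → S T gives S T | S.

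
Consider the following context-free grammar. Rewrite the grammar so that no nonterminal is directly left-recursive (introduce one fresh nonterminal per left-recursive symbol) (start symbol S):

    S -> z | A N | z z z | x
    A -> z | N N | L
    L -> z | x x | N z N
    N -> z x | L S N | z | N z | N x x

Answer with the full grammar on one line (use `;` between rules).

S -> z | A N | z z z | x; A -> z | N N | L; L -> z | x x | N z N; N -> z x N' | L S N N' | z N'; N' -> z N' | x x N' | ε

N is directly left-recursive.
For N: α = {z, x x}, β = {z x, L S N, z}. Rewrite as N → β N' and N' → α N' | ε.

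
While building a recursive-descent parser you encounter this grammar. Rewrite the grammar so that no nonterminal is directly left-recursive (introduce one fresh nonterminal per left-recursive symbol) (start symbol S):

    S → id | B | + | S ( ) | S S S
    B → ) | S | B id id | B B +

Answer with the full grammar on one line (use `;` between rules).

Left recursion appears on S, B.
For S: α = {( ), S S}, β = {id, B, +}. Rewrite as S → β S' and S' → α S' | ε.
For B: α = {id id, B +}, β = {), S}. Rewrite as B → β B' and B' → α B' | ε.

S → id S' | B S' | + S'; B → ) B' | S B'; S' → ( ) S' | S S S' | ε; B' → id id B' | B + B' | ε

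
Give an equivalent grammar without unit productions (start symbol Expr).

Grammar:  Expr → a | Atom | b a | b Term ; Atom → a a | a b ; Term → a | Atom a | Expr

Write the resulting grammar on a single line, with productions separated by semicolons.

Expr → a a | a b | a | b a | b Term; Atom → a a | a b; Term → a | Atom a | a a | a b | b a | b Term

Unit pairs: Expr ⇒* {Atom}; Term ⇒* {Atom, Expr}.
For every A with A ⇒* B via unit rules, add B's non-unit alternatives to A; then delete every rule of the form X → Y.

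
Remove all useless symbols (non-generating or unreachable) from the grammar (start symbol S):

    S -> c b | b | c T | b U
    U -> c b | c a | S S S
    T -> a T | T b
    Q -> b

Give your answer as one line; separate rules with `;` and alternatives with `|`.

Generating nonterminals: {Q, S, U}.
Reachable from S after that: {S, U}.
Removed useless symbols: {Q, T} and every production mentioning them.

S -> c b | b | b U; U -> c b | c a | S S S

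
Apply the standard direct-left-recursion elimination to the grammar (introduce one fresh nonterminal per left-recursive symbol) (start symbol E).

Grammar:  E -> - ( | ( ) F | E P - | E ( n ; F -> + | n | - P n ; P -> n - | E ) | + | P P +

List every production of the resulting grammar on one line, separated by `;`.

Directly left-recursive nonterminals: E, P.
For E: α = {P -, ( n}, β = {- (, ( ) F}. Rewrite as E → β E' and E' → α E' | ε.
For P: α = {P +}, β = {n -, E ), +}. Rewrite as P → β P' and P' → α P' | ε.

E -> - ( E' | ( ) F E'; F -> + | n | - P n; P -> n - P' | E ) P' | + P'; E' -> P - E' | ( n E' | ε; P' -> P + P' | ε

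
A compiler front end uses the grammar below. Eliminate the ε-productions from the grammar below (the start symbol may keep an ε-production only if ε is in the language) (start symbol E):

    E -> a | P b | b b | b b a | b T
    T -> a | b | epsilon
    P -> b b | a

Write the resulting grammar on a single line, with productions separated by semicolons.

The nullable symbols are {T}.
ε ∉ L(G), so no ε-production is kept.
Add the nullable-subset variants: E → b T gives b T | b.

E -> a | P b | b b | b b a | b T | b; T -> a | b; P -> b b | a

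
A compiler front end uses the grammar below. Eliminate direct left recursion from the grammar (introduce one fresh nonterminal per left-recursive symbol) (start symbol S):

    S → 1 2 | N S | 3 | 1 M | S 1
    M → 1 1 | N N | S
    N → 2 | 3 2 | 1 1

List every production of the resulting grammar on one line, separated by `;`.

S is directly left-recursive.
For S: α = {1}, β = {1 2, N S, 3, 1 M}. Rewrite as S → β S' and S' → α S' | ε.

S → 1 2 S' | N S S' | 3 S' | 1 M S'; M → 1 1 | N N | S; N → 2 | 3 2 | 1 1; S' → 1 S' | ε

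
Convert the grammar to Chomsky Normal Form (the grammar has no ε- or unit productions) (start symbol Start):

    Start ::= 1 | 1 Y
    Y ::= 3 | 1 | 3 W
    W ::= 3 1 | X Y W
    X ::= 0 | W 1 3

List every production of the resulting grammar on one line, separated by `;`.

Start ::= 1 | X1 Y; Y ::= 3 | 1 | X2 W; W ::= X2 X1 | X Y1; X ::= 0 | W Y2; X1 ::= 1; X2 ::= 3; Y1 ::= Y W; Y2 ::= X1 X2

Introduce a nonterminal for each terminal appearing in a rule of length ≥ 2: X1 → 1, X2 → 3.
Binarize each right-hand side of length ≥ 3 by chaining fresh nonterminals (Y1, Y2, …): affected rules were W → X Y W; X → W X1 X2.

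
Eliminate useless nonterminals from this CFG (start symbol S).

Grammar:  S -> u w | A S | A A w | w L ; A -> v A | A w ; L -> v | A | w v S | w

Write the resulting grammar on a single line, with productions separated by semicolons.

Generating nonterminals: {L, S}.
Reachable from S after that: {L, S}.
Removed useless symbols: {A} and every production mentioning them.

S -> u w | w L; L -> v | w v S | w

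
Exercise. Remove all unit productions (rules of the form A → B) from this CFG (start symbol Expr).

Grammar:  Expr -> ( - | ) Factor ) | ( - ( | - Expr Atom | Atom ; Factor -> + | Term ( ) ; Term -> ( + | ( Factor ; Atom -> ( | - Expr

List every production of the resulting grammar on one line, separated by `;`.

Unit pairs: Expr ⇒* {Atom}.
Replace each nonterminal's rules with the union of the non-unit rules of every nonterminal it unit-derives.

Expr -> ( | - Expr | ( - | ) Factor ) | ( - ( | - Expr Atom; Factor -> + | Term ( ); Term -> ( + | ( Factor; Atom -> ( | - Expr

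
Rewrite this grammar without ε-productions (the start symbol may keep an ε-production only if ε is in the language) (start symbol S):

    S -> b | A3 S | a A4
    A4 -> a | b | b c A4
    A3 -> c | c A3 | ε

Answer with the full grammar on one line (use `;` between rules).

S -> b | A3 S | a A4; A4 -> a | b | b c A4; A3 -> c | c A3

The nullable symbols are {A3}.
ε ∉ L(G), so no ε-production is kept.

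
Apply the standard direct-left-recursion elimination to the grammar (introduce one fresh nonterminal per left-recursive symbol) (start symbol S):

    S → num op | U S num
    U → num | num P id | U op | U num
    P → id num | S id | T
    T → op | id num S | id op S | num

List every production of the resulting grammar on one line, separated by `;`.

S → num op | U S num; U → num U' | num P id U'; P → id num | S id | T; T → op | id num S | id op S | num; U' → op U' | num U' | ε

Directly left-recursive nonterminal: U.
For U: α = {op, num}, β = {num, num P id}. Rewrite as U → β U' and U' → α U' | ε.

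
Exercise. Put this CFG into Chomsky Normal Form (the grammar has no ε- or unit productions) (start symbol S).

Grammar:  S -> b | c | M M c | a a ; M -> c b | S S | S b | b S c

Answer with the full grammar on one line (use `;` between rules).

S -> b | c | M Y1 | X2 X2; M -> X1 X3 | S S | S X3 | X3 Y2; X1 -> c; X2 -> a; X3 -> b; Y1 -> M X1; Y2 -> S X1

Introduce a nonterminal for each terminal appearing in a rule of length ≥ 2: X1 → c, X2 → a, X3 → b.
Binarize each right-hand side of length ≥ 3 by chaining fresh nonterminals (Y1, Y2, …): affected rules were S → M M X1; M → X3 S X1.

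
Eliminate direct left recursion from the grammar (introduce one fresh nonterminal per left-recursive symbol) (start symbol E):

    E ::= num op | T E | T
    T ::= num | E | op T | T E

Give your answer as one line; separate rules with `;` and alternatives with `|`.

E ::= num op | T E | T; T ::= num T' | E T' | op T T'; T' ::= E T' | ε

Directly left-recursive nonterminal: T.
For T: α = {E}, β = {num, E, op T}. Rewrite as T → β T' and T' → α T' | ε.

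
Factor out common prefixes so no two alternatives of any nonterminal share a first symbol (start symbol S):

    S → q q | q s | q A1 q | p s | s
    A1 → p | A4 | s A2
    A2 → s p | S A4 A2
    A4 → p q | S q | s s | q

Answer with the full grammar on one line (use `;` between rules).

S → p s | s | q S'; A1 → p | A4 | s A2; A2 → s p | S A4 A2; A4 → p q | S q | s s | q; S' → q | s | A1 q

S has alternatives sharing prefix 'q': factor to S → q S' with S' → q | s | A1 q.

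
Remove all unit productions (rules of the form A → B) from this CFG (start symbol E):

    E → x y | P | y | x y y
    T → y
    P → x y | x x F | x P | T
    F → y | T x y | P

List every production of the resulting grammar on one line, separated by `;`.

E → x y | y | x y y | x x F | x P; T → y; P → x y | x x F | x P | y; F → y | T x y | x y | x x F | x P

Unit pairs: E ⇒* {P, T}; F ⇒* {P, T}; P ⇒* {T}.
For each unit pair (A, B), copy every non-unit production of B to A, then drop all unit productions.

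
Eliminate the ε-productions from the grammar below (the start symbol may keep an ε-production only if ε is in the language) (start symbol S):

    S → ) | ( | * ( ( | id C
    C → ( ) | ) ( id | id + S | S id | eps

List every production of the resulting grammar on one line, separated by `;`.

S → ) | ( | * ( ( | id C | id; C → ( ) | ) ( id | id + S | S id

The nullable symbols are {C}.
ε ∉ L(G), so no ε-production is kept.
For each production, add variants omitting each subset of nullable occurrences: S → id C gives id C | id.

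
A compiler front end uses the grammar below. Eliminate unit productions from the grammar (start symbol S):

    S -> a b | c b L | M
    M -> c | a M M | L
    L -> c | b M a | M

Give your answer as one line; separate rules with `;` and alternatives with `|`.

Unit pairs: L ⇒* {M}; M ⇒* {L}; S ⇒* {L, M}.
Replace each nonterminal's rules with the union of the non-unit rules of every nonterminal it unit-derives.

S -> c | b M a | a b | c b L | a M M; M -> c | b M a | a M M; L -> c | b M a | a M M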